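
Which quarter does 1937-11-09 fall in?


Month: November (month 11)
Q1: Jan-Mar, Q2: Apr-Jun, Q3: Jul-Sep, Q4: Oct-Dec

Q4


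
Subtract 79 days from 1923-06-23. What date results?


Start: 1923-06-23, subtract 79 days
Back 23 days from June 23 reaches May 31, 1923 -> 56 left
May 1923 has 31 days -> back to April 30, 1923 -> 25 left
April 1923: 30 - 25 = 5 -> lands on April 5

Result: 1923-04-05


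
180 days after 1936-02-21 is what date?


Start: 1936-02-21, add 180 days
February 1936 has 29 days: 29 - 21 = 8 days to February 29 -> 172 left
March 1936 has 31 days -> 141 left
April 1936 has 30 days -> 111 left
May 1936 has 31 days -> 80 left
June 1936 has 30 days -> 50 left
July 1936 has 31 days -> 19 left
August 1936: 19 <= 31 -> lands on August 19

Result: 1936-08-19


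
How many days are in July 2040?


July 2040

31 days


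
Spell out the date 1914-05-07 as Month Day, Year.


ISO 1914-05-07 parses as year=1914, month=05, day=07
Month 5 -> May

May 7, 1914


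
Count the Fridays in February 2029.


February 2029 has 28 days
Anchor: Jan 1, 2029. With p = 2029 - 1 = 2028: (p + p//4 - p//100 + p//400) mod 7 = (2028 + 507 - 20 + 5) mod 7 = 2520 mod 7 = 0 -> Monday (Mon=0 ... Sun=6)
Days before February (Jan): 31; February 1 index = (0 + 31) mod 7 = 3 -> Thursday
First Friday is February 2
Fridays: 2, 9, 16, 23

4 Fridays


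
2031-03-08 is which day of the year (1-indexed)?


Date: March 8, 2031
Days in months 1 through 2: 59
Plus 8 days in March

Day of year: 67


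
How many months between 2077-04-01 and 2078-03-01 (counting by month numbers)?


From April 2077 to March 2078
1 year * 12 = 12 months, minus 1 month = 11

11 months


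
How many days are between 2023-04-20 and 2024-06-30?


From 2023-04-20 to 2024-06-30
2023-04-20: days before April = 31 + 28 + 31 = 90 (2023 is not a leap year); day of year = 90 + 20 = 110
2024-06-30: days before June = 31 + 29 + 31 + 30 + 31 = 152 (2024 is a leap year); day of year = 152 + 30 = 182
Rest of 2023: 365 - 110 = 255
Total = 255 + 182 = 437

437 days


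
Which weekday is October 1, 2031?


Target: October 1, 2031
Anchor: Jan 1, 2031. With p = 2031 - 1 = 2030: (p + p//4 - p//100 + p//400) mod 7 = (2030 + 507 - 20 + 5) mod 7 = 2522 mod 7 = 2 -> Wednesday (Mon=0 ... Sun=6)
Days before October (Jan-Sep): 273 days
Weekday index = (2 + 273) mod 7 = 2

Wednesday


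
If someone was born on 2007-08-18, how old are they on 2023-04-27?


Birth: 2007-08-18
Reference: 2023-04-27
Year difference: 2023 - 2007 = 16
Birthday not yet reached in 2023, subtract 1

15 years old


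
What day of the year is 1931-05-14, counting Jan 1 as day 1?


Date: May 14, 1931
Days in months 1 through 4: 120
Plus 14 days in May

Day of year: 134


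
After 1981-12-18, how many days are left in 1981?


Day of year: 352 of 365
Remaining = 365 - 352

13 days


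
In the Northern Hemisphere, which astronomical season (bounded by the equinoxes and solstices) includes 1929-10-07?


Date: October 7
Astronomical Autumn (approx.; exact equinox/solstice day varies by year): September 22 to December 20
October 7 falls within the Autumn window

Autumn


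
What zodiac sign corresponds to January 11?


Date: January 11
Conventional tropical zodiac dates: Capricorn from December 22 onward; Aquarius starts January 20
January 11 falls within the Capricorn range

Capricorn


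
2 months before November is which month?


November is month 11
11 - 2 = 9

September


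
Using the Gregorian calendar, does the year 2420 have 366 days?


Gregorian leap year rule: divisible by 4, but not by 100, unless also by 400.
2420 is divisible by 4 but not 100 -> leap year

Yes


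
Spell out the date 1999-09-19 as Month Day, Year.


ISO 1999-09-19 parses as year=1999, month=09, day=19
Month 9 -> September

September 19, 1999


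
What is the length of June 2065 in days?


June 2065

30 days


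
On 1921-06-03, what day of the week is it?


Date: June 3, 1921
Anchor: Jan 1, 1921. With p = 1921 - 1 = 1920: (p + p//4 - p//100 + p//400) mod 7 = (1920 + 480 - 19 + 4) mod 7 = 2385 mod 7 = 5 -> Saturday (Mon=0 ... Sun=6)
Days before June (Jan-May): 151; offset = 151 + 3 - 1 = 153
Weekday index = (5 + 153) mod 7 = 4

Day of the week: Friday


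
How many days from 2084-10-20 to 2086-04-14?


From 2084-10-20 to 2086-04-14
2084-10-20: days before October = 31 + 29 + 31 + 30 + 31 + 30 + 31 + 31 + 30 = 274 (2084 is a leap year); day of year = 274 + 20 = 294
2086-04-14: days before April = 31 + 28 + 31 = 90 (2086 is not a leap year); day of year = 90 + 14 = 104
Rest of 2084: 366 - 294 = 72
Full years 2085 (365): 365
Total = 72 + 365 + 104 = 541

541 days


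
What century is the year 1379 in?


Century = (year - 1) // 100 + 1
= (1379 - 1) // 100 + 1
= 1378 // 100 + 1
= 13 + 1

14th century


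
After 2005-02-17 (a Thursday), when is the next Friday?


Current: Thursday
Target: Friday
Days ahead: 1

Next Friday: 2005-02-18


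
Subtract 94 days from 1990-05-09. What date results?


Start: 1990-05-09, subtract 94 days
Back 9 days from May 9 reaches April 30, 1990 -> 85 left
April 1990 has 30 days -> back to March 31, 1990 -> 55 left
March 1990 has 31 days -> back to February 28, 1990 -> 24 left
February 1990: 28 - 24 = 4 -> lands on February 4

Result: 1990-02-04


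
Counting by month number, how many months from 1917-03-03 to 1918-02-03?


From March 1917 to February 1918
1 year * 12 = 12 months, minus 1 month = 11

11 months


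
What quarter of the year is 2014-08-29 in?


Month: August (month 8)
Q1: Jan-Mar, Q2: Apr-Jun, Q3: Jul-Sep, Q4: Oct-Dec

Q3


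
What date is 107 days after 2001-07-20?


Start: 2001-07-20, add 107 days
July 2001 has 31 days: 31 - 20 = 11 days to July 31 -> 96 left
August 2001 has 31 days -> 65 left
September 2001 has 30 days -> 35 left
October 2001 has 31 days -> 4 left
November 2001: 4 <= 30 -> lands on November 4

Result: 2001-11-04


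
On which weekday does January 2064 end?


January 2064 has 31 days
Anchor: Jan 1, 2064. With p = 2064 - 1 = 2063: (p + p//4 - p//100 + p//400) mod 7 = (2063 + 515 - 20 + 5) mod 7 = 2563 mod 7 = 1 -> Tuesday (Mon=0 ... Sun=6)
January 1 is the anchor itself -> Tuesday
Last day offset: 31 - 1 = 30 days
Weekday index = (1 + 30) mod 7 = 3

Thursday, January 31


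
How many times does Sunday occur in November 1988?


November 1988 has 30 days
Anchor: Jan 1, 1988. With p = 1988 - 1 = 1987: (p + p//4 - p//100 + p//400) mod 7 = (1987 + 496 - 19 + 4) mod 7 = 2468 mod 7 = 4 -> Friday (Mon=0 ... Sun=6)
Days before November (Jan-Oct): 305; November 1 index = (4 + 305) mod 7 = 1 -> Tuesday
First Sunday is November 6
Sundays: 6, 13, 20, 27

4 Sundays


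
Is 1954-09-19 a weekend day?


Anchor: Jan 1, 1954. With p = 1954 - 1 = 1953: (p + p//4 - p//100 + p//400) mod 7 = (1953 + 488 - 19 + 4) mod 7 = 2426 mod 7 = 4 -> Friday (Mon=0 ... Sun=6)
Day of year: 262; offset = 261
Weekday index = (4 + 261) mod 7 = 6 -> Sunday
Weekend days: Saturday, Sunday

Yes


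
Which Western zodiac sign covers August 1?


Date: August 1
Conventional tropical zodiac dates: Leo from July 23 onward; Virgo starts August 23
August 1 falls within the Leo range

Leo


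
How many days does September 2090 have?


September 2090

30 days


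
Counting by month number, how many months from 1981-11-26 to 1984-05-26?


From November 1981 to May 1984
3 years * 12 = 36 months, minus 6 months = 30

30 months


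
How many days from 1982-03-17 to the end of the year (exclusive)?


Day of year: 76 of 365
Remaining = 365 - 76

289 days


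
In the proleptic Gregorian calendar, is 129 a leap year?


Gregorian leap year rule: divisible by 4, but not by 100, unless also by 400.
129 is not divisible by 4 -> not a leap year

No


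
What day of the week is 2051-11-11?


Date: November 11, 2051
Anchor: Jan 1, 2051. With p = 2051 - 1 = 2050: (p + p//4 - p//100 + p//400) mod 7 = (2050 + 512 - 20 + 5) mod 7 = 2547 mod 7 = 6 -> Sunday (Mon=0 ... Sun=6)
Days before November (Jan-Oct): 304; offset = 304 + 11 - 1 = 314
Weekday index = (6 + 314) mod 7 = 5

Day of the week: Saturday


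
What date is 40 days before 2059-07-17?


Start: 2059-07-17, subtract 40 days
Back 17 days from July 17 reaches June 30, 2059 -> 23 left
June 2059: 30 - 23 = 7 -> lands on June 7

Result: 2059-06-07


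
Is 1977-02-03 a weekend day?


Anchor: Jan 1, 1977. With p = 1977 - 1 = 1976: (p + p//4 - p//100 + p//400) mod 7 = (1976 + 494 - 19 + 4) mod 7 = 2455 mod 7 = 5 -> Saturday (Mon=0 ... Sun=6)
Day of year: 34; offset = 33
Weekday index = (5 + 33) mod 7 = 3 -> Thursday
Weekend days: Saturday, Sunday

No


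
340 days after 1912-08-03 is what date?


Start: 1912-08-03, add 340 days
August 1912 has 31 days: 31 - 3 = 28 days to August 31 -> 312 left
September 1912 has 30 days -> 282 left
October 1912 has 31 days -> 251 left
November 1912 has 30 days -> 221 left
December 1912 has 31 days -> 190 left
January 1913 has 31 days -> 159 left
February 1913 has 28 days -> 131 left
March 1913 has 31 days -> 100 left
April 1913 has 30 days -> 70 left
May 1913 has 31 days -> 39 left
June 1913 has 30 days -> 9 left
July 1913: 9 <= 31 -> lands on July 9

Result: 1913-07-09


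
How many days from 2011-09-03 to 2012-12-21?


From 2011-09-03 to 2012-12-21
2011-09-03: days before September = 31 + 28 + 31 + 30 + 31 + 30 + 31 + 31 = 243 (2011 is not a leap year); day of year = 243 + 3 = 246
2012-12-21: days before December = 31 + 29 + 31 + 30 + 31 + 30 + 31 + 31 + 30 + 31 + 30 = 335 (2012 is a leap year); day of year = 335 + 21 = 356
Rest of 2011: 365 - 246 = 119
Total = 119 + 356 = 475

475 days


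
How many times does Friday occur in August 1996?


August 1996 has 31 days
Anchor: Jan 1, 1996. With p = 1996 - 1 = 1995: (p + p//4 - p//100 + p//400) mod 7 = (1995 + 498 - 19 + 4) mod 7 = 2478 mod 7 = 0 -> Monday (Mon=0 ... Sun=6)
Days before August (Jan-Jul): 213; August 1 index = (0 + 213) mod 7 = 3 -> Thursday
First Friday is August 2
Fridays: 2, 9, 16, 23, 30

5 Fridays


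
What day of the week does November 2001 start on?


Target: November 1, 2001
Anchor: Jan 1, 2001. With p = 2001 - 1 = 2000: (p + p//4 - p//100 + p//400) mod 7 = (2000 + 500 - 20 + 5) mod 7 = 2485 mod 7 = 0 -> Monday (Mon=0 ... Sun=6)
Days before November (Jan-Oct): 304 days
Weekday index = (0 + 304) mod 7 = 3

Thursday


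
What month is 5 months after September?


September is month 9
9 + 5 = 14; wrap: 14 - 12 = 2

February


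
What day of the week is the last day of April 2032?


April 2032 has 30 days
Anchor: Jan 1, 2032. With p = 2032 - 1 = 2031: (p + p//4 - p//100 + p//400) mod 7 = (2031 + 507 - 20 + 5) mod 7 = 2523 mod 7 = 3 -> Thursday (Mon=0 ... Sun=6)
Days before April (Jan-Mar): 91; April 1 index = (3 + 91) mod 7 = 3 -> Thursday
Last day offset: 30 - 1 = 29 days
Weekday index = (3 + 29) mod 7 = 4

Friday, April 30


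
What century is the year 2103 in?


Century = (year - 1) // 100 + 1
= (2103 - 1) // 100 + 1
= 2102 // 100 + 1
= 21 + 1

22nd century


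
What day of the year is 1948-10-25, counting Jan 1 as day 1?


Date: October 25, 1948
Days in months 1 through 9: 274
Plus 25 days in October

Day of year: 299


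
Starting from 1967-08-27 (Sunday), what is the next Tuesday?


Current: Sunday
Target: Tuesday
Days ahead: 2

Next Tuesday: 1967-08-29


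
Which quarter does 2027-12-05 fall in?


Month: December (month 12)
Q1: Jan-Mar, Q2: Apr-Jun, Q3: Jul-Sep, Q4: Oct-Dec

Q4


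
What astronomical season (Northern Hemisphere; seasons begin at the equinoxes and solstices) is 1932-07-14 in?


Date: July 14
Astronomical Summer (approx.; exact equinox/solstice day varies by year): June 21 to September 21
July 14 falls within the Summer window

Summer


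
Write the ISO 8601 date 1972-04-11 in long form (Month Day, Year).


ISO 1972-04-11 parses as year=1972, month=04, day=11
Month 4 -> April

April 11, 1972


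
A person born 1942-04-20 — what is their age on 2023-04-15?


Birth: 1942-04-20
Reference: 2023-04-15
Year difference: 2023 - 1942 = 81
Birthday not yet reached in 2023, subtract 1

80 years old


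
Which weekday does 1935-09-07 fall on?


Date: September 7, 1935
Anchor: Jan 1, 1935. With p = 1935 - 1 = 1934: (p + p//4 - p//100 + p//400) mod 7 = (1934 + 483 - 19 + 4) mod 7 = 2402 mod 7 = 1 -> Tuesday (Mon=0 ... Sun=6)
Days before September (Jan-Aug): 243; offset = 243 + 7 - 1 = 249
Weekday index = (1 + 249) mod 7 = 5

Day of the week: Saturday


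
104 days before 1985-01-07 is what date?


Start: 1985-01-07, subtract 104 days
Back 7 days from January 7 reaches December 31, 1984 -> 97 left
December 1984 has 31 days -> back to November 30, 1984 -> 66 left
November 1984 has 30 days -> back to October 31, 1984 -> 36 left
October 1984 has 31 days -> back to September 30, 1984 -> 5 left
September 1984: 30 - 5 = 25 -> lands on September 25

Result: 1984-09-25


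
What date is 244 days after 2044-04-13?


Start: 2044-04-13, add 244 days
April 2044 has 30 days: 30 - 13 = 17 days to April 30 -> 227 left
May 2044 has 31 days -> 196 left
June 2044 has 30 days -> 166 left
July 2044 has 31 days -> 135 left
August 2044 has 31 days -> 104 left
September 2044 has 30 days -> 74 left
October 2044 has 31 days -> 43 left
November 2044 has 30 days -> 13 left
December 2044: 13 <= 31 -> lands on December 13

Result: 2044-12-13


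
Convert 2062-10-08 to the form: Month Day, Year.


ISO 2062-10-08 parses as year=2062, month=10, day=08
Month 10 -> October

October 8, 2062


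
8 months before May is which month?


May is month 5
5 - 8 = -3; wrap: -3 + 12 = 9

September


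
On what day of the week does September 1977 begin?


Target: September 1, 1977
Anchor: Jan 1, 1977. With p = 1977 - 1 = 1976: (p + p//4 - p//100 + p//400) mod 7 = (1976 + 494 - 19 + 4) mod 7 = 2455 mod 7 = 5 -> Saturday (Mon=0 ... Sun=6)
Days before September (Jan-Aug): 243 days
Weekday index = (5 + 243) mod 7 = 3

Thursday


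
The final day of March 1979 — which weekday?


March 1979 has 31 days
Anchor: Jan 1, 1979. With p = 1979 - 1 = 1978: (p + p//4 - p//100 + p//400) mod 7 = (1978 + 494 - 19 + 4) mod 7 = 2457 mod 7 = 0 -> Monday (Mon=0 ... Sun=6)
Days before March (Jan-Feb): 59; March 1 index = (0 + 59) mod 7 = 3 -> Thursday
Last day offset: 31 - 1 = 30 days
Weekday index = (3 + 30) mod 7 = 5

Saturday, March 31


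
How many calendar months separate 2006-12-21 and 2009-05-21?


From December 2006 to May 2009
3 years * 12 = 36 months, minus 7 months = 29

29 months


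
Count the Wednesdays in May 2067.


May 2067 has 31 days
Anchor: Jan 1, 2067. With p = 2067 - 1 = 2066: (p + p//4 - p//100 + p//400) mod 7 = (2066 + 516 - 20 + 5) mod 7 = 2567 mod 7 = 5 -> Saturday (Mon=0 ... Sun=6)
Days before May (Jan-Apr): 120; May 1 index = (5 + 120) mod 7 = 6 -> Sunday
First Wednesday is May 4
Wednesdays: 4, 11, 18, 25

4 Wednesdays


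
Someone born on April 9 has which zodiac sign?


Date: April 9
Conventional tropical zodiac dates: Aries from March 21 onward; Taurus starts April 20
April 9 falls within the Aries range

Aries


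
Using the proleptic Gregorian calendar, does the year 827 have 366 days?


Gregorian leap year rule: divisible by 4, but not by 100, unless also by 400.
827 is not divisible by 4 -> not a leap year

No


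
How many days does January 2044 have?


January 2044

31 days


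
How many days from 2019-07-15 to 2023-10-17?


From 2019-07-15 to 2023-10-17
2019-07-15: days before July = 31 + 28 + 31 + 30 + 31 + 30 = 181 (2019 is not a leap year); day of year = 181 + 15 = 196
2023-10-17: days before October = 31 + 28 + 31 + 30 + 31 + 30 + 31 + 31 + 30 = 273 (2023 is not a leap year); day of year = 273 + 17 = 290
Rest of 2019: 365 - 196 = 169
Full years 2020 (366), 2021 (365), 2022 (365): 1096
Total = 169 + 1096 + 290 = 1555

1555 days


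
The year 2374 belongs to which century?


Century = (year - 1) // 100 + 1
= (2374 - 1) // 100 + 1
= 2373 // 100 + 1
= 23 + 1

24th century


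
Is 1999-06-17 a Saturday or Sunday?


Anchor: Jan 1, 1999. With p = 1999 - 1 = 1998: (p + p//4 - p//100 + p//400) mod 7 = (1998 + 499 - 19 + 4) mod 7 = 2482 mod 7 = 4 -> Friday (Mon=0 ... Sun=6)
Day of year: 168; offset = 167
Weekday index = (4 + 167) mod 7 = 3 -> Thursday
Weekend days: Saturday, Sunday

No


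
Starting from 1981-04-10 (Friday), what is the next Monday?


Current: Friday
Target: Monday
Days ahead: 3

Next Monday: 1981-04-13


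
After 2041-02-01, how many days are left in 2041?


Day of year: 32 of 365
Remaining = 365 - 32

333 days


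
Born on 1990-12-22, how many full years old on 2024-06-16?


Birth: 1990-12-22
Reference: 2024-06-16
Year difference: 2024 - 1990 = 34
Birthday not yet reached in 2024, subtract 1

33 years old


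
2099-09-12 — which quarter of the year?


Month: September (month 9)
Q1: Jan-Mar, Q2: Apr-Jun, Q3: Jul-Sep, Q4: Oct-Dec

Q3


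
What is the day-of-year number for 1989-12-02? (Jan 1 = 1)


Date: December 2, 1989
Days in months 1 through 11: 334
Plus 2 days in December

Day of year: 336


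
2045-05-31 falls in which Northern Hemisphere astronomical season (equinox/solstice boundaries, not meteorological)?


Date: May 31
Astronomical Spring (approx.; exact equinox/solstice day varies by year): March 20 to June 20
May 31 falls within the Spring window

Spring


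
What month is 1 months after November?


November is month 11
11 + 1 = 12

December


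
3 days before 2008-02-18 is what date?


Start: 2008-02-18, subtract 3 days
18 - 3 = 15 stays within February 2008

Result: 2008-02-15


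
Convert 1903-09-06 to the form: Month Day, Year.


ISO 1903-09-06 parses as year=1903, month=09, day=06
Month 9 -> September

September 6, 1903


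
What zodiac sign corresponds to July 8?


Date: July 8
Conventional tropical zodiac dates: Cancer from June 21 onward; Leo starts July 23
July 8 falls within the Cancer range

Cancer


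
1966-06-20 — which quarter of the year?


Month: June (month 6)
Q1: Jan-Mar, Q2: Apr-Jun, Q3: Jul-Sep, Q4: Oct-Dec

Q2


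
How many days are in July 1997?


July 1997

31 days


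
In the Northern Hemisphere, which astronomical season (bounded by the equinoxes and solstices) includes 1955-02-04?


Date: February 4
Astronomical Winter (approx.; exact equinox/solstice day varies by year): December 21 to March 19
February 4 falls within the Winter window

Winter


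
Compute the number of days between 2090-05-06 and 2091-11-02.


From 2090-05-06 to 2091-11-02
2090-05-06: days before May = 31 + 28 + 31 + 30 = 120 (2090 is not a leap year); day of year = 120 + 6 = 126
2091-11-02: days before November = 31 + 28 + 31 + 30 + 31 + 30 + 31 + 31 + 30 + 31 = 304 (2091 is not a leap year); day of year = 304 + 2 = 306
Rest of 2090: 365 - 126 = 239
Total = 239 + 306 = 545

545 days


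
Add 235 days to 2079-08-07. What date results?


Start: 2079-08-07, add 235 days
August 2079 has 31 days: 31 - 7 = 24 days to August 31 -> 211 left
September 2079 has 30 days -> 181 left
October 2079 has 31 days -> 150 left
November 2079 has 30 days -> 120 left
December 2079 has 31 days -> 89 left
January 2080 has 31 days -> 58 left
February 2080 has 29 days -> 29 left
March 2080: 29 <= 31 -> lands on March 29

Result: 2080-03-29


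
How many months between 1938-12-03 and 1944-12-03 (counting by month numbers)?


From December 1938 to December 1944
6 years * 12 = 72 months = 72

72 months


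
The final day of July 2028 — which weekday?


July 2028 has 31 days
Anchor: Jan 1, 2028. With p = 2028 - 1 = 2027: (p + p//4 - p//100 + p//400) mod 7 = (2027 + 506 - 20 + 5) mod 7 = 2518 mod 7 = 5 -> Saturday (Mon=0 ... Sun=6)
Days before July (Jan-Jun): 182; July 1 index = (5 + 182) mod 7 = 5 -> Saturday
Last day offset: 31 - 1 = 30 days
Weekday index = (5 + 30) mod 7 = 0

Monday, July 31


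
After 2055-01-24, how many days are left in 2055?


Day of year: 24 of 365
Remaining = 365 - 24

341 days


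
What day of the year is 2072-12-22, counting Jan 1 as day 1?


Date: December 22, 2072
Days in months 1 through 11: 335
Plus 22 days in December

Day of year: 357


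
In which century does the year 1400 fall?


Century = (year - 1) // 100 + 1
= (1400 - 1) // 100 + 1
= 1399 // 100 + 1
= 13 + 1

14th century


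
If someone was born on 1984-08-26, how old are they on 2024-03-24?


Birth: 1984-08-26
Reference: 2024-03-24
Year difference: 2024 - 1984 = 40
Birthday not yet reached in 2024, subtract 1

39 years old


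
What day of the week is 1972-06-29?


Date: June 29, 1972
Anchor: Jan 1, 1972. With p = 1972 - 1 = 1971: (p + p//4 - p//100 + p//400) mod 7 = (1971 + 492 - 19 + 4) mod 7 = 2448 mod 7 = 5 -> Saturday (Mon=0 ... Sun=6)
Days before June (Jan-May): 152; offset = 152 + 29 - 1 = 180
Weekday index = (5 + 180) mod 7 = 3

Day of the week: Thursday


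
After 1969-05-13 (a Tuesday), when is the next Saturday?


Current: Tuesday
Target: Saturday
Days ahead: 4

Next Saturday: 1969-05-17


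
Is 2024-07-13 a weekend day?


Anchor: Jan 1, 2024. With p = 2024 - 1 = 2023: (p + p//4 - p//100 + p//400) mod 7 = (2023 + 505 - 20 + 5) mod 7 = 2513 mod 7 = 0 -> Monday (Mon=0 ... Sun=6)
Day of year: 195; offset = 194
Weekday index = (0 + 194) mod 7 = 5 -> Saturday
Weekend days: Saturday, Sunday

Yes


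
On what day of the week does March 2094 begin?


Target: March 1, 2094
Anchor: Jan 1, 2094. With p = 2094 - 1 = 2093: (p + p//4 - p//100 + p//400) mod 7 = (2093 + 523 - 20 + 5) mod 7 = 2601 mod 7 = 4 -> Friday (Mon=0 ... Sun=6)
Days before March (Jan-Feb): 59 days
Weekday index = (4 + 59) mod 7 = 0

Monday


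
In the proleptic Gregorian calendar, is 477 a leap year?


Gregorian leap year rule: divisible by 4, but not by 100, unless also by 400.
477 is not divisible by 4 -> not a leap year

No


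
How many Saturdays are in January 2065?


January 2065 has 31 days
Anchor: Jan 1, 2065. With p = 2065 - 1 = 2064: (p + p//4 - p//100 + p//400) mod 7 = (2064 + 516 - 20 + 5) mod 7 = 2565 mod 7 = 3 -> Thursday (Mon=0 ... Sun=6)
January 1 is the anchor itself -> Thursday
First Saturday is January 3
Saturdays: 3, 10, 17, 24, 31

5 Saturdays


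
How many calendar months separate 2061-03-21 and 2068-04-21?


From March 2061 to April 2068
7 years * 12 = 84 months, plus 1 month = 85

85 months


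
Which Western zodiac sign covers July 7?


Date: July 7
Conventional tropical zodiac dates: Cancer from June 21 onward; Leo starts July 23
July 7 falls within the Cancer range

Cancer


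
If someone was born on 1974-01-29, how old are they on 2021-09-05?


Birth: 1974-01-29
Reference: 2021-09-05
Year difference: 2021 - 1974 = 47

47 years old


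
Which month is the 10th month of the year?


Month 10 of 12

October


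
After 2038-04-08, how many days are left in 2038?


Day of year: 98 of 365
Remaining = 365 - 98

267 days


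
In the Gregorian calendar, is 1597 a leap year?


Gregorian leap year rule: divisible by 4, but not by 100, unless also by 400.
1597 is not divisible by 4 -> not a leap year

No


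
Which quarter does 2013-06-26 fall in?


Month: June (month 6)
Q1: Jan-Mar, Q2: Apr-Jun, Q3: Jul-Sep, Q4: Oct-Dec

Q2


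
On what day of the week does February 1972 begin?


Target: February 1, 1972
Anchor: Jan 1, 1972. With p = 1972 - 1 = 1971: (p + p//4 - p//100 + p//400) mod 7 = (1971 + 492 - 19 + 4) mod 7 = 2448 mod 7 = 5 -> Saturday (Mon=0 ... Sun=6)
Days before February (Jan): 31 days
Weekday index = (5 + 31) mod 7 = 1

Tuesday


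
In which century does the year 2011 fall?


Century = (year - 1) // 100 + 1
= (2011 - 1) // 100 + 1
= 2010 // 100 + 1
= 20 + 1

21st century


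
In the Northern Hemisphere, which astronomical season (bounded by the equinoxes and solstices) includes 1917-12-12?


Date: December 12
Astronomical Autumn (approx.; exact equinox/solstice day varies by year): September 22 to December 20
December 12 falls within the Autumn window

Autumn


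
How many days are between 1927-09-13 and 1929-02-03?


From 1927-09-13 to 1929-02-03
1927-09-13: days before September = 31 + 28 + 31 + 30 + 31 + 30 + 31 + 31 = 243 (1927 is not a leap year); day of year = 243 + 13 = 256
1929-02-03: days before February = 31; day of year = 31 + 3 = 34
Rest of 1927: 365 - 256 = 109
Full years 1928 (366): 366
Total = 109 + 366 + 34 = 509

509 days


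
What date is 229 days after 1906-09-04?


Start: 1906-09-04, add 229 days
September 1906 has 30 days: 30 - 4 = 26 days to September 30 -> 203 left
October 1906 has 31 days -> 172 left
November 1906 has 30 days -> 142 left
December 1906 has 31 days -> 111 left
January 1907 has 31 days -> 80 left
February 1907 has 28 days -> 52 left
March 1907 has 31 days -> 21 left
April 1907: 21 <= 30 -> lands on April 21

Result: 1907-04-21


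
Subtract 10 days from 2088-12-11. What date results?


Start: 2088-12-11, subtract 10 days
11 - 10 = 1 stays within December 2088

Result: 2088-12-01


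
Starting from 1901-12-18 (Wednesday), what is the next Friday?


Current: Wednesday
Target: Friday
Days ahead: 2

Next Friday: 1901-12-20


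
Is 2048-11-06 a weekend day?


Anchor: Jan 1, 2048. With p = 2048 - 1 = 2047: (p + p//4 - p//100 + p//400) mod 7 = (2047 + 511 - 20 + 5) mod 7 = 2543 mod 7 = 2 -> Wednesday (Mon=0 ... Sun=6)
Day of year: 311; offset = 310
Weekday index = (2 + 310) mod 7 = 4 -> Friday
Weekend days: Saturday, Sunday

No


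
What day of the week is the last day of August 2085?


August 2085 has 31 days
Anchor: Jan 1, 2085. With p = 2085 - 1 = 2084: (p + p//4 - p//100 + p//400) mod 7 = (2084 + 521 - 20 + 5) mod 7 = 2590 mod 7 = 0 -> Monday (Mon=0 ... Sun=6)
Days before August (Jan-Jul): 212; August 1 index = (0 + 212) mod 7 = 2 -> Wednesday
Last day offset: 31 - 1 = 30 days
Weekday index = (2 + 30) mod 7 = 4

Friday, August 31


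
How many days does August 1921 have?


August 1921

31 days


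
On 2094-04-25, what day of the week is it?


Date: April 25, 2094
Anchor: Jan 1, 2094. With p = 2094 - 1 = 2093: (p + p//4 - p//100 + p//400) mod 7 = (2093 + 523 - 20 + 5) mod 7 = 2601 mod 7 = 4 -> Friday (Mon=0 ... Sun=6)
Days before April (Jan-Mar): 90; offset = 90 + 25 - 1 = 114
Weekday index = (4 + 114) mod 7 = 6

Day of the week: Sunday


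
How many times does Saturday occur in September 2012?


September 2012 has 30 days
Anchor: Jan 1, 2012. With p = 2012 - 1 = 2011: (p + p//4 - p//100 + p//400) mod 7 = (2011 + 502 - 20 + 5) mod 7 = 2498 mod 7 = 6 -> Sunday (Mon=0 ... Sun=6)
Days before September (Jan-Aug): 244; September 1 index = (6 + 244) mod 7 = 5 -> Saturday
First Saturday is September 1
Saturdays: 1, 8, 15, 22, 29

5 Saturdays


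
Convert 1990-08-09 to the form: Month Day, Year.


ISO 1990-08-09 parses as year=1990, month=08, day=09
Month 8 -> August

August 9, 1990


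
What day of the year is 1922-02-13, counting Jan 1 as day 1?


Date: February 13, 1922
Days in months 1 through 1: 31
Plus 13 days in February

Day of year: 44


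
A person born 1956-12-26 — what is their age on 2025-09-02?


Birth: 1956-12-26
Reference: 2025-09-02
Year difference: 2025 - 1956 = 69
Birthday not yet reached in 2025, subtract 1

68 years old


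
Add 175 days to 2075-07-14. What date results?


Start: 2075-07-14, add 175 days
July 2075 has 31 days: 31 - 14 = 17 days to July 31 -> 158 left
August 2075 has 31 days -> 127 left
September 2075 has 30 days -> 97 left
October 2075 has 31 days -> 66 left
November 2075 has 30 days -> 36 left
December 2075 has 31 days -> 5 left
January 2076: 5 <= 31 -> lands on January 5

Result: 2076-01-05


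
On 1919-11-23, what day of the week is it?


Date: November 23, 1919
Anchor: Jan 1, 1919. With p = 1919 - 1 = 1918: (p + p//4 - p//100 + p//400) mod 7 = (1918 + 479 - 19 + 4) mod 7 = 2382 mod 7 = 2 -> Wednesday (Mon=0 ... Sun=6)
Days before November (Jan-Oct): 304; offset = 304 + 23 - 1 = 326
Weekday index = (2 + 326) mod 7 = 6

Day of the week: Sunday


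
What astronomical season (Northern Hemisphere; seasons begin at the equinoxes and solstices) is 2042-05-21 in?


Date: May 21
Astronomical Spring (approx.; exact equinox/solstice day varies by year): March 20 to June 20
May 21 falls within the Spring window

Spring


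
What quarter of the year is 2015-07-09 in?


Month: July (month 7)
Q1: Jan-Mar, Q2: Apr-Jun, Q3: Jul-Sep, Q4: Oct-Dec

Q3


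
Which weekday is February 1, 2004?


Target: February 1, 2004
Anchor: Jan 1, 2004. With p = 2004 - 1 = 2003: (p + p//4 - p//100 + p//400) mod 7 = (2003 + 500 - 20 + 5) mod 7 = 2488 mod 7 = 3 -> Thursday (Mon=0 ... Sun=6)
Days before February (Jan): 31 days
Weekday index = (3 + 31) mod 7 = 6

Sunday


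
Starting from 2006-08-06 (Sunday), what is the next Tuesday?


Current: Sunday
Target: Tuesday
Days ahead: 2

Next Tuesday: 2006-08-08


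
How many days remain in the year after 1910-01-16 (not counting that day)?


Day of year: 16 of 365
Remaining = 365 - 16

349 days


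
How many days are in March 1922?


March 1922

31 days


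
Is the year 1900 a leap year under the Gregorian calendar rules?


Gregorian leap year rule: divisible by 4, but not by 100, unless also by 400.
1900 is divisible by 100 but not 400 -> not a leap year

No


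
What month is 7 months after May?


May is month 5
5 + 7 = 12

December


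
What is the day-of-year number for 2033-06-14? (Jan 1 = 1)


Date: June 14, 2033
Days in months 1 through 5: 151
Plus 14 days in June

Day of year: 165


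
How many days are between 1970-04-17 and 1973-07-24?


From 1970-04-17 to 1973-07-24
1970-04-17: days before April = 31 + 28 + 31 = 90 (1970 is not a leap year); day of year = 90 + 17 = 107
1973-07-24: days before July = 31 + 28 + 31 + 30 + 31 + 30 = 181 (1973 is not a leap year); day of year = 181 + 24 = 205
Rest of 1970: 365 - 107 = 258
Full years 1971 (365), 1972 (366): 731
Total = 258 + 731 + 205 = 1194

1194 days


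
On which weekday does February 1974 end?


February 1974 has 28 days
Anchor: Jan 1, 1974. With p = 1974 - 1 = 1973: (p + p//4 - p//100 + p//400) mod 7 = (1973 + 493 - 19 + 4) mod 7 = 2451 mod 7 = 1 -> Tuesday (Mon=0 ... Sun=6)
Days before February (Jan): 31; February 1 index = (1 + 31) mod 7 = 4 -> Friday
Last day offset: 28 - 1 = 27 days
Weekday index = (4 + 27) mod 7 = 3

Thursday, February 28


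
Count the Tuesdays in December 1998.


December 1998 has 31 days
Anchor: Jan 1, 1998. With p = 1998 - 1 = 1997: (p + p//4 - p//100 + p//400) mod 7 = (1997 + 499 - 19 + 4) mod 7 = 2481 mod 7 = 3 -> Thursday (Mon=0 ... Sun=6)
Days before December (Jan-Nov): 334; December 1 index = (3 + 334) mod 7 = 1 -> Tuesday
First Tuesday is December 1
Tuesdays: 1, 8, 15, 22, 29

5 Tuesdays


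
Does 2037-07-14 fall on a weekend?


Anchor: Jan 1, 2037. With p = 2037 - 1 = 2036: (p + p//4 - p//100 + p//400) mod 7 = (2036 + 509 - 20 + 5) mod 7 = 2530 mod 7 = 3 -> Thursday (Mon=0 ... Sun=6)
Day of year: 195; offset = 194
Weekday index = (3 + 194) mod 7 = 1 -> Tuesday
Weekend days: Saturday, Sunday

No


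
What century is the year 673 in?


Century = (year - 1) // 100 + 1
= (673 - 1) // 100 + 1
= 672 // 100 + 1
= 6 + 1

7th century


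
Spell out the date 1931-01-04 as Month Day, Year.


ISO 1931-01-04 parses as year=1931, month=01, day=04
Month 1 -> January

January 4, 1931


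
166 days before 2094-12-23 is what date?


Start: 2094-12-23, subtract 166 days
Back 23 days from December 23 reaches November 30, 2094 -> 143 left
November 2094 has 30 days -> back to October 31, 2094 -> 113 left
October 2094 has 31 days -> back to September 30, 2094 -> 82 left
September 2094 has 30 days -> back to August 31, 2094 -> 52 left
August 2094 has 31 days -> back to July 31, 2094 -> 21 left
July 2094: 31 - 21 = 10 -> lands on July 10

Result: 2094-07-10


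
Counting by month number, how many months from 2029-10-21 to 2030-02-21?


From October 2029 to February 2030
1 year * 12 = 12 months, minus 8 months = 4

4 months


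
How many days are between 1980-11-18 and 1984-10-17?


From 1980-11-18 to 1984-10-17
1980-11-18: days before November = 31 + 29 + 31 + 30 + 31 + 30 + 31 + 31 + 30 + 31 = 305 (1980 is a leap year); day of year = 305 + 18 = 323
1984-10-17: days before October = 31 + 29 + 31 + 30 + 31 + 30 + 31 + 31 + 30 = 274 (1984 is a leap year); day of year = 274 + 17 = 291
Rest of 1980: 366 - 323 = 43
Full years 1981 (365), 1982 (365), 1983 (365): 1095
Total = 43 + 1095 + 291 = 1429

1429 days


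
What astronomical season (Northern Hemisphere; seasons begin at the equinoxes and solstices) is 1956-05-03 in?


Date: May 3
Astronomical Spring (approx.; exact equinox/solstice day varies by year): March 20 to June 20
May 3 falls within the Spring window

Spring


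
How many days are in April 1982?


April 1982

30 days


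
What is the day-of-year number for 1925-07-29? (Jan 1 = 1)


Date: July 29, 1925
Days in months 1 through 6: 181
Plus 29 days in July

Day of year: 210


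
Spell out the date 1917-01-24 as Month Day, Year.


ISO 1917-01-24 parses as year=1917, month=01, day=24
Month 1 -> January

January 24, 1917


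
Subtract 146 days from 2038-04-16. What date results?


Start: 2038-04-16, subtract 146 days
Back 16 days from April 16 reaches March 31, 2038 -> 130 left
March 2038 has 31 days -> back to February 28, 2038 -> 99 left
February 2038 has 28 days -> back to January 31, 2038 -> 71 left
January 2038 has 31 days -> back to December 31, 2037 -> 40 left
December 2037 has 31 days -> back to November 30, 2037 -> 9 left
November 2037: 30 - 9 = 21 -> lands on November 21

Result: 2037-11-21


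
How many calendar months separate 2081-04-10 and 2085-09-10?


From April 2081 to September 2085
4 years * 12 = 48 months, plus 5 months = 53

53 months


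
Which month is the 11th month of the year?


Month 11 of 12

November


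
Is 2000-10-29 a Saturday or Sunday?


Anchor: Jan 1, 2000. With p = 2000 - 1 = 1999: (p + p//4 - p//100 + p//400) mod 7 = (1999 + 499 - 19 + 4) mod 7 = 2483 mod 7 = 5 -> Saturday (Mon=0 ... Sun=6)
Day of year: 303; offset = 302
Weekday index = (5 + 302) mod 7 = 6 -> Sunday
Weekend days: Saturday, Sunday

Yes


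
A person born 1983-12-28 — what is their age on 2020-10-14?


Birth: 1983-12-28
Reference: 2020-10-14
Year difference: 2020 - 1983 = 37
Birthday not yet reached in 2020, subtract 1

36 years old


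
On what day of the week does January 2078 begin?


Target: January 1, 2078
Anchor: Jan 1, 2078. With p = 2078 - 1 = 2077: (p + p//4 - p//100 + p//400) mod 7 = (2077 + 519 - 20 + 5) mod 7 = 2581 mod 7 = 5 -> Saturday (Mon=0 ... Sun=6)
Offset from anchor: 0 days
Weekday index = (5 + 0) mod 7 = 5

Saturday


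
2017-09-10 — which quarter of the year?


Month: September (month 9)
Q1: Jan-Mar, Q2: Apr-Jun, Q3: Jul-Sep, Q4: Oct-Dec

Q3


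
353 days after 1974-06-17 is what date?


Start: 1974-06-17, add 353 days
June 1974 has 30 days: 30 - 17 = 13 days to June 30 -> 340 left
July 1974 has 31 days -> 309 left
August 1974 has 31 days -> 278 left
September 1974 has 30 days -> 248 left
October 1974 has 31 days -> 217 left
November 1974 has 30 days -> 187 left
December 1974 has 31 days -> 156 left
January 1975 has 31 days -> 125 left
February 1975 has 28 days -> 97 left
March 1975 has 31 days -> 66 left
April 1975 has 30 days -> 36 left
May 1975 has 31 days -> 5 left
June 1975: 5 <= 30 -> lands on June 5

Result: 1975-06-05


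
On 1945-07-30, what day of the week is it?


Date: July 30, 1945
Anchor: Jan 1, 1945. With p = 1945 - 1 = 1944: (p + p//4 - p//100 + p//400) mod 7 = (1944 + 486 - 19 + 4) mod 7 = 2415 mod 7 = 0 -> Monday (Mon=0 ... Sun=6)
Days before July (Jan-Jun): 181; offset = 181 + 30 - 1 = 210
Weekday index = (0 + 210) mod 7 = 0

Day of the week: Monday


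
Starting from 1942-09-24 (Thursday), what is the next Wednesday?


Current: Thursday
Target: Wednesday
Days ahead: 6

Next Wednesday: 1942-09-30


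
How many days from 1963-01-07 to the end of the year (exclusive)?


Day of year: 7 of 365
Remaining = 365 - 7

358 days


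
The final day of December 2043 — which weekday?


December 2043 has 31 days
Anchor: Jan 1, 2043. With p = 2043 - 1 = 2042: (p + p//4 - p//100 + p//400) mod 7 = (2042 + 510 - 20 + 5) mod 7 = 2537 mod 7 = 3 -> Thursday (Mon=0 ... Sun=6)
Days before December (Jan-Nov): 334; December 1 index = (3 + 334) mod 7 = 1 -> Tuesday
Last day offset: 31 - 1 = 30 days
Weekday index = (1 + 30) mod 7 = 3

Thursday, December 31


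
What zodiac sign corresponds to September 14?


Date: September 14
Conventional tropical zodiac dates: Virgo from August 23 onward; Libra starts September 23
September 14 falls within the Virgo range

Virgo


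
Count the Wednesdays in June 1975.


June 1975 has 30 days
Anchor: Jan 1, 1975. With p = 1975 - 1 = 1974: (p + p//4 - p//100 + p//400) mod 7 = (1974 + 493 - 19 + 4) mod 7 = 2452 mod 7 = 2 -> Wednesday (Mon=0 ... Sun=6)
Days before June (Jan-May): 151; June 1 index = (2 + 151) mod 7 = 6 -> Sunday
First Wednesday is June 4
Wednesdays: 4, 11, 18, 25

4 Wednesdays


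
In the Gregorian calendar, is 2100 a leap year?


Gregorian leap year rule: divisible by 4, but not by 100, unless also by 400.
2100 is divisible by 100 but not 400 -> not a leap year

No


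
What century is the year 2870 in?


Century = (year - 1) // 100 + 1
= (2870 - 1) // 100 + 1
= 2869 // 100 + 1
= 28 + 1

29th century


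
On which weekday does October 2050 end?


October 2050 has 31 days
Anchor: Jan 1, 2050. With p = 2050 - 1 = 2049: (p + p//4 - p//100 + p//400) mod 7 = (2049 + 512 - 20 + 5) mod 7 = 2546 mod 7 = 5 -> Saturday (Mon=0 ... Sun=6)
Days before October (Jan-Sep): 273; October 1 index = (5 + 273) mod 7 = 5 -> Saturday
Last day offset: 31 - 1 = 30 days
Weekday index = (5 + 30) mod 7 = 0

Monday, October 31


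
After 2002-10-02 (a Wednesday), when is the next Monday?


Current: Wednesday
Target: Monday
Days ahead: 5

Next Monday: 2002-10-07


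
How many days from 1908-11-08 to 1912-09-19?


From 1908-11-08 to 1912-09-19
1908-11-08: days before November = 31 + 29 + 31 + 30 + 31 + 30 + 31 + 31 + 30 + 31 = 305 (1908 is a leap year); day of year = 305 + 8 = 313
1912-09-19: days before September = 31 + 29 + 31 + 30 + 31 + 30 + 31 + 31 = 244 (1912 is a leap year); day of year = 244 + 19 = 263
Rest of 1908: 366 - 313 = 53
Full years 1909 (365), 1910 (365), 1911 (365): 1095
Total = 53 + 1095 + 263 = 1411

1411 days


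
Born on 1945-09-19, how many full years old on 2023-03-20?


Birth: 1945-09-19
Reference: 2023-03-20
Year difference: 2023 - 1945 = 78
Birthday not yet reached in 2023, subtract 1

77 years old


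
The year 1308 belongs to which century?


Century = (year - 1) // 100 + 1
= (1308 - 1) // 100 + 1
= 1307 // 100 + 1
= 13 + 1

14th century


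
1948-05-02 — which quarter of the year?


Month: May (month 5)
Q1: Jan-Mar, Q2: Apr-Jun, Q3: Jul-Sep, Q4: Oct-Dec

Q2


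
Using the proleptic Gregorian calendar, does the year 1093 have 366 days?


Gregorian leap year rule: divisible by 4, but not by 100, unless also by 400.
1093 is not divisible by 4 -> not a leap year

No


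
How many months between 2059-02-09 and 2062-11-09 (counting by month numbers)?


From February 2059 to November 2062
3 years * 12 = 36 months, plus 9 months = 45

45 months


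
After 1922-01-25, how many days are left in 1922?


Day of year: 25 of 365
Remaining = 365 - 25

340 days


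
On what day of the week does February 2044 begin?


Target: February 1, 2044
Anchor: Jan 1, 2044. With p = 2044 - 1 = 2043: (p + p//4 - p//100 + p//400) mod 7 = (2043 + 510 - 20 + 5) mod 7 = 2538 mod 7 = 4 -> Friday (Mon=0 ... Sun=6)
Days before February (Jan): 31 days
Weekday index = (4 + 31) mod 7 = 0

Monday
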